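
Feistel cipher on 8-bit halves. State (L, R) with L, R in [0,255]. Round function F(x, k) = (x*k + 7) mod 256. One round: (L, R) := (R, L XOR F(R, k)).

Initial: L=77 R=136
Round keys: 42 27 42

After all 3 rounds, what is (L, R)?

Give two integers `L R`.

Answer: 77 179

Derivation:
Round 1 (k=42): L=136 R=26
Round 2 (k=27): L=26 R=77
Round 3 (k=42): L=77 R=179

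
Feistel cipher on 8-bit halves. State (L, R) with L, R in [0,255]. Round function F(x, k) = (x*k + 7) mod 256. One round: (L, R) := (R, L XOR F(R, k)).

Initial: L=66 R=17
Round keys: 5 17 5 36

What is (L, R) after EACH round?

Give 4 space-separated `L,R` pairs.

Answer: 17,30 30,20 20,117 117,111

Derivation:
Round 1 (k=5): L=17 R=30
Round 2 (k=17): L=30 R=20
Round 3 (k=5): L=20 R=117
Round 4 (k=36): L=117 R=111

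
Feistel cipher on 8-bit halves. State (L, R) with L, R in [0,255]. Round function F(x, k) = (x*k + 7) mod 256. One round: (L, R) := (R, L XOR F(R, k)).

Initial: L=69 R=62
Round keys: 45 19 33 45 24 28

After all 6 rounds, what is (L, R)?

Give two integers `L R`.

Answer: 87 13

Derivation:
Round 1 (k=45): L=62 R=168
Round 2 (k=19): L=168 R=65
Round 3 (k=33): L=65 R=192
Round 4 (k=45): L=192 R=134
Round 5 (k=24): L=134 R=87
Round 6 (k=28): L=87 R=13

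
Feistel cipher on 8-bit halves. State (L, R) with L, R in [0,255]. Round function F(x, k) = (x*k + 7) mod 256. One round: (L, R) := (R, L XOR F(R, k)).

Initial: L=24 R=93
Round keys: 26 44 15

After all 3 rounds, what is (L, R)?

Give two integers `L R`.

Answer: 238 152

Derivation:
Round 1 (k=26): L=93 R=97
Round 2 (k=44): L=97 R=238
Round 3 (k=15): L=238 R=152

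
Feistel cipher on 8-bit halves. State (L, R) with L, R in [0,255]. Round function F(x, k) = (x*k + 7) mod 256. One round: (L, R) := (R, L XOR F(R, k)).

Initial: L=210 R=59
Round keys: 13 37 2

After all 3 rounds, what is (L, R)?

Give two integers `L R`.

Round 1 (k=13): L=59 R=212
Round 2 (k=37): L=212 R=144
Round 3 (k=2): L=144 R=243

Answer: 144 243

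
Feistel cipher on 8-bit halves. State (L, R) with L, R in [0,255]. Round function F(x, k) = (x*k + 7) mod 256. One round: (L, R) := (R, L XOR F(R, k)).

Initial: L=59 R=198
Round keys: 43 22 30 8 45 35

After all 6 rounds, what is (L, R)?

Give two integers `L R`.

Round 1 (k=43): L=198 R=114
Round 2 (k=22): L=114 R=21
Round 3 (k=30): L=21 R=15
Round 4 (k=8): L=15 R=106
Round 5 (k=45): L=106 R=166
Round 6 (k=35): L=166 R=211

Answer: 166 211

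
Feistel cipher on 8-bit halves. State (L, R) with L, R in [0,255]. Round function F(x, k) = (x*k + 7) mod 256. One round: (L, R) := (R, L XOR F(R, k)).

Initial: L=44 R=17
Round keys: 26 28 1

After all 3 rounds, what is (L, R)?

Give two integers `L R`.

Answer: 226 4

Derivation:
Round 1 (k=26): L=17 R=237
Round 2 (k=28): L=237 R=226
Round 3 (k=1): L=226 R=4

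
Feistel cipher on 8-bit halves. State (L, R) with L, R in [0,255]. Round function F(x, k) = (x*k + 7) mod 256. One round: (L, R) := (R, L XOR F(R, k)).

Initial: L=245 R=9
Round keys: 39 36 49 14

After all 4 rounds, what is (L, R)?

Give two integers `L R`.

Answer: 50 121

Derivation:
Round 1 (k=39): L=9 R=147
Round 2 (k=36): L=147 R=186
Round 3 (k=49): L=186 R=50
Round 4 (k=14): L=50 R=121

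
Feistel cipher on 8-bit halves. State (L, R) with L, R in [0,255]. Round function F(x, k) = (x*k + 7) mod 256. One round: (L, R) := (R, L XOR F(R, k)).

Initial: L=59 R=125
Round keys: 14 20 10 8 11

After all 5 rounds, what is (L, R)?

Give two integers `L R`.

Round 1 (k=14): L=125 R=230
Round 2 (k=20): L=230 R=130
Round 3 (k=10): L=130 R=253
Round 4 (k=8): L=253 R=109
Round 5 (k=11): L=109 R=75

Answer: 109 75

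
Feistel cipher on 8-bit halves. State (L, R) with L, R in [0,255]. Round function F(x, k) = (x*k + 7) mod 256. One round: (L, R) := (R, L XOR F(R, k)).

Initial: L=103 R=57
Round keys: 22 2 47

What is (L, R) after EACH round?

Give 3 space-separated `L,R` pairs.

Answer: 57,138 138,34 34,207

Derivation:
Round 1 (k=22): L=57 R=138
Round 2 (k=2): L=138 R=34
Round 3 (k=47): L=34 R=207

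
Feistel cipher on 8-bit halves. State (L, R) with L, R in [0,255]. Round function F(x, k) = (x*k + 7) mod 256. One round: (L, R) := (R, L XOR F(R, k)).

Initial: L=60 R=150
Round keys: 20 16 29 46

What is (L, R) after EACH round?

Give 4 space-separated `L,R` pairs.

Answer: 150,131 131,161 161,199 199,104

Derivation:
Round 1 (k=20): L=150 R=131
Round 2 (k=16): L=131 R=161
Round 3 (k=29): L=161 R=199
Round 4 (k=46): L=199 R=104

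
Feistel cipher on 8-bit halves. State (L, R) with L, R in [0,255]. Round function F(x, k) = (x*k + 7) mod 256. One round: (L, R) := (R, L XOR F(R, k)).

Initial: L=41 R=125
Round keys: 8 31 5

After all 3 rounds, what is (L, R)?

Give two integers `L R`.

Round 1 (k=8): L=125 R=198
Round 2 (k=31): L=198 R=124
Round 3 (k=5): L=124 R=181

Answer: 124 181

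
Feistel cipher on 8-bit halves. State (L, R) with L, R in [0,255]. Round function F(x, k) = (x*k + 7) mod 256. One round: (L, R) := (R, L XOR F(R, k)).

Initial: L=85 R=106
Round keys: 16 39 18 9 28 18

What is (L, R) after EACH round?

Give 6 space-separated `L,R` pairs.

Answer: 106,242 242,143 143,231 231,169 169,100 100,166

Derivation:
Round 1 (k=16): L=106 R=242
Round 2 (k=39): L=242 R=143
Round 3 (k=18): L=143 R=231
Round 4 (k=9): L=231 R=169
Round 5 (k=28): L=169 R=100
Round 6 (k=18): L=100 R=166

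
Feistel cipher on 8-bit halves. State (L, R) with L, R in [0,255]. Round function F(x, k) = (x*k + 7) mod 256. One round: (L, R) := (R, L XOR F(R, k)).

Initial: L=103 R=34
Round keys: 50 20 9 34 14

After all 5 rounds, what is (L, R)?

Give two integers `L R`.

Answer: 66 235

Derivation:
Round 1 (k=50): L=34 R=204
Round 2 (k=20): L=204 R=213
Round 3 (k=9): L=213 R=72
Round 4 (k=34): L=72 R=66
Round 5 (k=14): L=66 R=235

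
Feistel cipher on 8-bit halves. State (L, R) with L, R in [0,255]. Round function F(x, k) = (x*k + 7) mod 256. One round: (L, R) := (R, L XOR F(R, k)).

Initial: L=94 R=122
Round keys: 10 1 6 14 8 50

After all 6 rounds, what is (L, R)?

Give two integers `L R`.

Answer: 145 84

Derivation:
Round 1 (k=10): L=122 R=149
Round 2 (k=1): L=149 R=230
Round 3 (k=6): L=230 R=254
Round 4 (k=14): L=254 R=13
Round 5 (k=8): L=13 R=145
Round 6 (k=50): L=145 R=84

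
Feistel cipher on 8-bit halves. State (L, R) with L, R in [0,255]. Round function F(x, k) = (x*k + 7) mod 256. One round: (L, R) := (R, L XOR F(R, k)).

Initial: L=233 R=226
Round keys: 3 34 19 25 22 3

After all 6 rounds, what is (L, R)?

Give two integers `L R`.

Round 1 (k=3): L=226 R=68
Round 2 (k=34): L=68 R=237
Round 3 (k=19): L=237 R=218
Round 4 (k=25): L=218 R=188
Round 5 (k=22): L=188 R=245
Round 6 (k=3): L=245 R=90

Answer: 245 90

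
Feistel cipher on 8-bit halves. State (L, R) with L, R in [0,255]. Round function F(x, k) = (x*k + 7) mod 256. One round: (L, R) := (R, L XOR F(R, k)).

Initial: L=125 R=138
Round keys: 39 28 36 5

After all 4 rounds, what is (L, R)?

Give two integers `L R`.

Round 1 (k=39): L=138 R=112
Round 2 (k=28): L=112 R=205
Round 3 (k=36): L=205 R=171
Round 4 (k=5): L=171 R=147

Answer: 171 147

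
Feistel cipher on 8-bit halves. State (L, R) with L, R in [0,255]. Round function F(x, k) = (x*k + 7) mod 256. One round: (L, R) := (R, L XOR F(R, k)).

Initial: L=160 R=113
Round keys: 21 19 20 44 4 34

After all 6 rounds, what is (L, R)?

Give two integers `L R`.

Answer: 168 166

Derivation:
Round 1 (k=21): L=113 R=236
Round 2 (k=19): L=236 R=250
Round 3 (k=20): L=250 R=99
Round 4 (k=44): L=99 R=241
Round 5 (k=4): L=241 R=168
Round 6 (k=34): L=168 R=166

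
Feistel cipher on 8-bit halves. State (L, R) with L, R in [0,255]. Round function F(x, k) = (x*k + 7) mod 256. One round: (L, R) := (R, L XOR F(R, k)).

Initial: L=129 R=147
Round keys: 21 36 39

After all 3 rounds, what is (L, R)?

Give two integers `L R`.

Answer: 208 32

Derivation:
Round 1 (k=21): L=147 R=151
Round 2 (k=36): L=151 R=208
Round 3 (k=39): L=208 R=32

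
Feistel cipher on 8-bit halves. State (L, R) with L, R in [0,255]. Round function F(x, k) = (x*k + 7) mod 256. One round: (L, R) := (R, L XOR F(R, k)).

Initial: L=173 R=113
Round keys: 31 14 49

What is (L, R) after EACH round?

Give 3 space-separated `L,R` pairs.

Answer: 113,27 27,240 240,236

Derivation:
Round 1 (k=31): L=113 R=27
Round 2 (k=14): L=27 R=240
Round 3 (k=49): L=240 R=236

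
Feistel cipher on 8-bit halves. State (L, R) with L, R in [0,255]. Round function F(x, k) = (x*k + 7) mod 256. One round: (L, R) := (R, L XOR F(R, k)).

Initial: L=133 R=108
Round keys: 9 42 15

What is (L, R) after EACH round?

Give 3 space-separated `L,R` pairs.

Answer: 108,86 86,79 79,254

Derivation:
Round 1 (k=9): L=108 R=86
Round 2 (k=42): L=86 R=79
Round 3 (k=15): L=79 R=254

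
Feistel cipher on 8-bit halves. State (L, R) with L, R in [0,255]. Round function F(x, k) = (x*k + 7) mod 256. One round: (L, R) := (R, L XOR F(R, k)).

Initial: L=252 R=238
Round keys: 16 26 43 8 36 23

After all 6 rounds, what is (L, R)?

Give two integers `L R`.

Answer: 12 239

Derivation:
Round 1 (k=16): L=238 R=27
Round 2 (k=26): L=27 R=43
Round 3 (k=43): L=43 R=91
Round 4 (k=8): L=91 R=244
Round 5 (k=36): L=244 R=12
Round 6 (k=23): L=12 R=239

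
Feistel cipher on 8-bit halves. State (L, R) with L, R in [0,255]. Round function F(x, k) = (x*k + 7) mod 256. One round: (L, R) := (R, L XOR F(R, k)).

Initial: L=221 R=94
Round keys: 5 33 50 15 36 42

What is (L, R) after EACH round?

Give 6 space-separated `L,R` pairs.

Answer: 94,0 0,89 89,105 105,119 119,170 170,156

Derivation:
Round 1 (k=5): L=94 R=0
Round 2 (k=33): L=0 R=89
Round 3 (k=50): L=89 R=105
Round 4 (k=15): L=105 R=119
Round 5 (k=36): L=119 R=170
Round 6 (k=42): L=170 R=156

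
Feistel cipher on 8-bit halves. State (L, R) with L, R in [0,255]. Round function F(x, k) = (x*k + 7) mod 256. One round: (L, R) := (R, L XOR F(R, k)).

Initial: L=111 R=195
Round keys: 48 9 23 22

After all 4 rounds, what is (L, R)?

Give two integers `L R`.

Answer: 211 85

Derivation:
Round 1 (k=48): L=195 R=248
Round 2 (k=9): L=248 R=124
Round 3 (k=23): L=124 R=211
Round 4 (k=22): L=211 R=85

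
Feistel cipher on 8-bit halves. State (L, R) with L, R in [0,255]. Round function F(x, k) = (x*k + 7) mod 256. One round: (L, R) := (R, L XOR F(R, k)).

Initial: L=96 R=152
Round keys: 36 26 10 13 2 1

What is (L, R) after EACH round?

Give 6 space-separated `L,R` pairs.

Answer: 152,7 7,37 37,126 126,72 72,233 233,184

Derivation:
Round 1 (k=36): L=152 R=7
Round 2 (k=26): L=7 R=37
Round 3 (k=10): L=37 R=126
Round 4 (k=13): L=126 R=72
Round 5 (k=2): L=72 R=233
Round 6 (k=1): L=233 R=184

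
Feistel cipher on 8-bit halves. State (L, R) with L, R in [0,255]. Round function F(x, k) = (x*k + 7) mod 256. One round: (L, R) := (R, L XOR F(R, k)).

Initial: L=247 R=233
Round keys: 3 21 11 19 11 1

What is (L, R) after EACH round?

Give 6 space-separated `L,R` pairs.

Round 1 (k=3): L=233 R=53
Round 2 (k=21): L=53 R=137
Round 3 (k=11): L=137 R=223
Round 4 (k=19): L=223 R=29
Round 5 (k=11): L=29 R=153
Round 6 (k=1): L=153 R=189

Answer: 233,53 53,137 137,223 223,29 29,153 153,189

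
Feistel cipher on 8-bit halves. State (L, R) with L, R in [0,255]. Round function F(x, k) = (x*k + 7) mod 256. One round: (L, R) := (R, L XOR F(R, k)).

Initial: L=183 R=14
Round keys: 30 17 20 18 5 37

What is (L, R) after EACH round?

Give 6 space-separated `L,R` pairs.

Round 1 (k=30): L=14 R=28
Round 2 (k=17): L=28 R=237
Round 3 (k=20): L=237 R=151
Round 4 (k=18): L=151 R=72
Round 5 (k=5): L=72 R=248
Round 6 (k=37): L=248 R=151

Answer: 14,28 28,237 237,151 151,72 72,248 248,151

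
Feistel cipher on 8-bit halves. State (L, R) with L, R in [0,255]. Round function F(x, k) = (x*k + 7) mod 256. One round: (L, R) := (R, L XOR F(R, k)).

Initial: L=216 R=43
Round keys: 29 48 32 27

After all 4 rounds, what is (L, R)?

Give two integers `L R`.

Answer: 185 6

Derivation:
Round 1 (k=29): L=43 R=62
Round 2 (k=48): L=62 R=140
Round 3 (k=32): L=140 R=185
Round 4 (k=27): L=185 R=6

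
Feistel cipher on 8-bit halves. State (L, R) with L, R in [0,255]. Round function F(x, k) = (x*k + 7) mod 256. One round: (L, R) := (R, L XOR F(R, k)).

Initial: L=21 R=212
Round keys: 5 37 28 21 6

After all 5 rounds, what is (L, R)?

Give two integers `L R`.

Answer: 161 112

Derivation:
Round 1 (k=5): L=212 R=62
Round 2 (k=37): L=62 R=41
Round 3 (k=28): L=41 R=189
Round 4 (k=21): L=189 R=161
Round 5 (k=6): L=161 R=112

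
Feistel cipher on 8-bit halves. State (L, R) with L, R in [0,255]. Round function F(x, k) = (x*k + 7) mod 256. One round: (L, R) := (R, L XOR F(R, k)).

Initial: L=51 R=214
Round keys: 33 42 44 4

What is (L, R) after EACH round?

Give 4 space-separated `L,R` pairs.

Round 1 (k=33): L=214 R=174
Round 2 (k=42): L=174 R=69
Round 3 (k=44): L=69 R=77
Round 4 (k=4): L=77 R=126

Answer: 214,174 174,69 69,77 77,126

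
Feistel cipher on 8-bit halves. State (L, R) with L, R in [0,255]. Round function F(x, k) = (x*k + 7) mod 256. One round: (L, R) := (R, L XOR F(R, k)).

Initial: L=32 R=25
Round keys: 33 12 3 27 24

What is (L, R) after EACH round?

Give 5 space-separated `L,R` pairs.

Round 1 (k=33): L=25 R=96
Round 2 (k=12): L=96 R=158
Round 3 (k=3): L=158 R=129
Round 4 (k=27): L=129 R=60
Round 5 (k=24): L=60 R=38

Answer: 25,96 96,158 158,129 129,60 60,38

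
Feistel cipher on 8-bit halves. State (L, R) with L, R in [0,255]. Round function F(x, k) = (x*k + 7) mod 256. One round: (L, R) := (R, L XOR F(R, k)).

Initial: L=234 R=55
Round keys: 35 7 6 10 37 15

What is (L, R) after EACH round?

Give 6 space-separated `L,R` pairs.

Round 1 (k=35): L=55 R=102
Round 2 (k=7): L=102 R=230
Round 3 (k=6): L=230 R=13
Round 4 (k=10): L=13 R=111
Round 5 (k=37): L=111 R=31
Round 6 (k=15): L=31 R=183

Answer: 55,102 102,230 230,13 13,111 111,31 31,183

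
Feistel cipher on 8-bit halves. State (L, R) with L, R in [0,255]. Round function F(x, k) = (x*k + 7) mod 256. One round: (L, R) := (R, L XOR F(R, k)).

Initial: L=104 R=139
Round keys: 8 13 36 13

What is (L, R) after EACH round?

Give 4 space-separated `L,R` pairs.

Answer: 139,55 55,89 89,188 188,202

Derivation:
Round 1 (k=8): L=139 R=55
Round 2 (k=13): L=55 R=89
Round 3 (k=36): L=89 R=188
Round 4 (k=13): L=188 R=202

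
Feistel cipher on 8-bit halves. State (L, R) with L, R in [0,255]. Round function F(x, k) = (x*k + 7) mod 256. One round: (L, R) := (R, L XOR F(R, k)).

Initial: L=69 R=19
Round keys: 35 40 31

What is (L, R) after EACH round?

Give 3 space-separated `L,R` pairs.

Answer: 19,229 229,220 220,78

Derivation:
Round 1 (k=35): L=19 R=229
Round 2 (k=40): L=229 R=220
Round 3 (k=31): L=220 R=78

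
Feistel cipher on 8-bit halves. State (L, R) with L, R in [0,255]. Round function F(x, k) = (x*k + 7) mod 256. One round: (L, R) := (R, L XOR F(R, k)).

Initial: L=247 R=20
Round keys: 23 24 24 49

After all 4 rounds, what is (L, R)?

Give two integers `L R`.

Round 1 (k=23): L=20 R=36
Round 2 (k=24): L=36 R=115
Round 3 (k=24): L=115 R=235
Round 4 (k=49): L=235 R=113

Answer: 235 113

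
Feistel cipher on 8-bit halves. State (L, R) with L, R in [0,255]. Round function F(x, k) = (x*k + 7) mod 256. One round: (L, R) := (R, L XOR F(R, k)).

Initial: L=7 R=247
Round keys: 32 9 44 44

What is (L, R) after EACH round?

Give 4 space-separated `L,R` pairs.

Answer: 247,224 224,16 16,39 39,171

Derivation:
Round 1 (k=32): L=247 R=224
Round 2 (k=9): L=224 R=16
Round 3 (k=44): L=16 R=39
Round 4 (k=44): L=39 R=171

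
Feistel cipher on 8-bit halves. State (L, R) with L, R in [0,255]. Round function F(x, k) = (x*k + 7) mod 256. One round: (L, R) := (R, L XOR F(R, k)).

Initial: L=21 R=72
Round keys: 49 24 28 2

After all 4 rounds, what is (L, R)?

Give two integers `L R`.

Answer: 49 86

Derivation:
Round 1 (k=49): L=72 R=218
Round 2 (k=24): L=218 R=63
Round 3 (k=28): L=63 R=49
Round 4 (k=2): L=49 R=86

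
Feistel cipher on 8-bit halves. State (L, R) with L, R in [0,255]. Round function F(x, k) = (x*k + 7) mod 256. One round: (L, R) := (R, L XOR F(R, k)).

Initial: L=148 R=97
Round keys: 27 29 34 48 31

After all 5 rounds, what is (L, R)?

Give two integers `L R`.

Answer: 147 205

Derivation:
Round 1 (k=27): L=97 R=214
Round 2 (k=29): L=214 R=36
Round 3 (k=34): L=36 R=25
Round 4 (k=48): L=25 R=147
Round 5 (k=31): L=147 R=205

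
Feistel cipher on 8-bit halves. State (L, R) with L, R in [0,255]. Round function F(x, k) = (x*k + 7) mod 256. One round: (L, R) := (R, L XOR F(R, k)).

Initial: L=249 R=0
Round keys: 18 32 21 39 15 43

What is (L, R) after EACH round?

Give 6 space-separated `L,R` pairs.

Answer: 0,254 254,199 199,164 164,196 196,39 39,80

Derivation:
Round 1 (k=18): L=0 R=254
Round 2 (k=32): L=254 R=199
Round 3 (k=21): L=199 R=164
Round 4 (k=39): L=164 R=196
Round 5 (k=15): L=196 R=39
Round 6 (k=43): L=39 R=80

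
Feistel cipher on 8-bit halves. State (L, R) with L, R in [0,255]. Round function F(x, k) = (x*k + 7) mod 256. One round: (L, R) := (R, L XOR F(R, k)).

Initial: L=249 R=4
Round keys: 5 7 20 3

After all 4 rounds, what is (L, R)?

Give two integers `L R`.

Round 1 (k=5): L=4 R=226
Round 2 (k=7): L=226 R=49
Round 3 (k=20): L=49 R=57
Round 4 (k=3): L=57 R=131

Answer: 57 131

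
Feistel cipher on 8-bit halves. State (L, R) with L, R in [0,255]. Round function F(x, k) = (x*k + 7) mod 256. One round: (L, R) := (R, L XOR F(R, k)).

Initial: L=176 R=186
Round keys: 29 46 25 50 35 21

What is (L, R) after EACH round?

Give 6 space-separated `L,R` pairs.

Answer: 186,169 169,223 223,103 103,250 250,82 82,59

Derivation:
Round 1 (k=29): L=186 R=169
Round 2 (k=46): L=169 R=223
Round 3 (k=25): L=223 R=103
Round 4 (k=50): L=103 R=250
Round 5 (k=35): L=250 R=82
Round 6 (k=21): L=82 R=59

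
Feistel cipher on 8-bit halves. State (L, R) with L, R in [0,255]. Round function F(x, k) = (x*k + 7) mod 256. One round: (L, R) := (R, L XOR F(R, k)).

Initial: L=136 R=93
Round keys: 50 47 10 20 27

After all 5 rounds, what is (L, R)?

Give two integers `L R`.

Answer: 148 127

Derivation:
Round 1 (k=50): L=93 R=185
Round 2 (k=47): L=185 R=163
Round 3 (k=10): L=163 R=220
Round 4 (k=20): L=220 R=148
Round 5 (k=27): L=148 R=127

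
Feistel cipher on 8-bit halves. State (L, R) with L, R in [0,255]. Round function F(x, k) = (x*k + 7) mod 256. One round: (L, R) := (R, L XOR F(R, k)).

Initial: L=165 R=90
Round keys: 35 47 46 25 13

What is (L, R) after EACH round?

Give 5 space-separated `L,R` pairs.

Answer: 90,240 240,77 77,45 45,33 33,153

Derivation:
Round 1 (k=35): L=90 R=240
Round 2 (k=47): L=240 R=77
Round 3 (k=46): L=77 R=45
Round 4 (k=25): L=45 R=33
Round 5 (k=13): L=33 R=153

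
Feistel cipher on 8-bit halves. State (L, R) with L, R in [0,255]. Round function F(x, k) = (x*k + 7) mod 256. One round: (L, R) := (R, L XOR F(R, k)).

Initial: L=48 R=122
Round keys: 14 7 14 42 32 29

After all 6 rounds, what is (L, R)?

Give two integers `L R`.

Round 1 (k=14): L=122 R=131
Round 2 (k=7): L=131 R=230
Round 3 (k=14): L=230 R=24
Round 4 (k=42): L=24 R=17
Round 5 (k=32): L=17 R=63
Round 6 (k=29): L=63 R=59

Answer: 63 59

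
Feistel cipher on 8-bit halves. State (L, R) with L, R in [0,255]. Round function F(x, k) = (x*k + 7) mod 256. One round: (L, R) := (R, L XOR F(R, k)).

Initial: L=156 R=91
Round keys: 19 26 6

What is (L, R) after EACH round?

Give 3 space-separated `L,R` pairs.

Round 1 (k=19): L=91 R=84
Round 2 (k=26): L=84 R=212
Round 3 (k=6): L=212 R=171

Answer: 91,84 84,212 212,171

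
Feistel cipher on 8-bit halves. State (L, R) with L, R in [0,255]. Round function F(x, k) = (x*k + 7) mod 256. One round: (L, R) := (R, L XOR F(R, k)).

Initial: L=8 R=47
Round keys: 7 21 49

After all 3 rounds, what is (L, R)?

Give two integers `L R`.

Answer: 16 79

Derivation:
Round 1 (k=7): L=47 R=88
Round 2 (k=21): L=88 R=16
Round 3 (k=49): L=16 R=79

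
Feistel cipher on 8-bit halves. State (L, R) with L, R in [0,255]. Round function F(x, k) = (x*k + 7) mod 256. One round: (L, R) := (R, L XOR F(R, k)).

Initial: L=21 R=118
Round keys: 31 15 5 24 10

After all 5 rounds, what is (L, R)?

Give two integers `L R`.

Answer: 146 175

Derivation:
Round 1 (k=31): L=118 R=68
Round 2 (k=15): L=68 R=117
Round 3 (k=5): L=117 R=20
Round 4 (k=24): L=20 R=146
Round 5 (k=10): L=146 R=175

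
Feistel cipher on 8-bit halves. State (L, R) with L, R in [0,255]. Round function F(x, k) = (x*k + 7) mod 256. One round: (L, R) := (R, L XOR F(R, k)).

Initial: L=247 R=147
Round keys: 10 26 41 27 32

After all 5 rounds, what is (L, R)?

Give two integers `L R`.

Answer: 62 58

Derivation:
Round 1 (k=10): L=147 R=50
Round 2 (k=26): L=50 R=136
Round 3 (k=41): L=136 R=253
Round 4 (k=27): L=253 R=62
Round 5 (k=32): L=62 R=58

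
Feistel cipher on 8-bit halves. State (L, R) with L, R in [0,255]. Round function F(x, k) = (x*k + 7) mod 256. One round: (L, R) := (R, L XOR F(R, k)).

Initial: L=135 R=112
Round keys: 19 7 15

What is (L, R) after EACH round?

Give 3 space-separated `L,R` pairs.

Answer: 112,208 208,199 199,96

Derivation:
Round 1 (k=19): L=112 R=208
Round 2 (k=7): L=208 R=199
Round 3 (k=15): L=199 R=96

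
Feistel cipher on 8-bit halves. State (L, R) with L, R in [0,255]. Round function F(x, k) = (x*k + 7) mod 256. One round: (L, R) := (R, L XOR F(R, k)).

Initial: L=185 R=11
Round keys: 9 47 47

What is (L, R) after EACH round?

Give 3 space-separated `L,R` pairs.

Round 1 (k=9): L=11 R=211
Round 2 (k=47): L=211 R=207
Round 3 (k=47): L=207 R=219

Answer: 11,211 211,207 207,219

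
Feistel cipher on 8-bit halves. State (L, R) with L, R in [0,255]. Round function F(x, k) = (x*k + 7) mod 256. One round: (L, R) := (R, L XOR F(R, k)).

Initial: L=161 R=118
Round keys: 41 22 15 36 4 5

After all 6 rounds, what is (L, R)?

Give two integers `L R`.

Round 1 (k=41): L=118 R=76
Round 2 (k=22): L=76 R=249
Round 3 (k=15): L=249 R=210
Round 4 (k=36): L=210 R=118
Round 5 (k=4): L=118 R=13
Round 6 (k=5): L=13 R=62

Answer: 13 62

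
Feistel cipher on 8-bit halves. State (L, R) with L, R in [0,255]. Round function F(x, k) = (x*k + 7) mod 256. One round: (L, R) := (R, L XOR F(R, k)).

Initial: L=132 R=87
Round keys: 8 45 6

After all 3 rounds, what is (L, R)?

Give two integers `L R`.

Answer: 49 22

Derivation:
Round 1 (k=8): L=87 R=59
Round 2 (k=45): L=59 R=49
Round 3 (k=6): L=49 R=22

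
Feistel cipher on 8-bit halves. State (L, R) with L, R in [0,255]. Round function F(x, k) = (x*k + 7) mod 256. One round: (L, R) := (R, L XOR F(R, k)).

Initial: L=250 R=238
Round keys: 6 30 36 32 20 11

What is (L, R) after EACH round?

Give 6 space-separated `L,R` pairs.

Answer: 238,97 97,139 139,242 242,204 204,5 5,242

Derivation:
Round 1 (k=6): L=238 R=97
Round 2 (k=30): L=97 R=139
Round 3 (k=36): L=139 R=242
Round 4 (k=32): L=242 R=204
Round 5 (k=20): L=204 R=5
Round 6 (k=11): L=5 R=242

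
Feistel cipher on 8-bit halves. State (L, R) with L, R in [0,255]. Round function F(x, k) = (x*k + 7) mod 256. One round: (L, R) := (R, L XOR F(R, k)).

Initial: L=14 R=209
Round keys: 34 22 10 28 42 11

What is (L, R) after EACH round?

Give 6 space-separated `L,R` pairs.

Round 1 (k=34): L=209 R=199
Round 2 (k=22): L=199 R=240
Round 3 (k=10): L=240 R=160
Round 4 (k=28): L=160 R=119
Round 5 (k=42): L=119 R=45
Round 6 (k=11): L=45 R=129

Answer: 209,199 199,240 240,160 160,119 119,45 45,129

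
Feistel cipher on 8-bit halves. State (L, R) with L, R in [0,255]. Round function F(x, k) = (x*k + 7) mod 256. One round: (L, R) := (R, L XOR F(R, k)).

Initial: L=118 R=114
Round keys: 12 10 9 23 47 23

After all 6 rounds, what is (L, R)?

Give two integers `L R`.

Answer: 43 3

Derivation:
Round 1 (k=12): L=114 R=41
Round 2 (k=10): L=41 R=211
Round 3 (k=9): L=211 R=91
Round 4 (k=23): L=91 R=231
Round 5 (k=47): L=231 R=43
Round 6 (k=23): L=43 R=3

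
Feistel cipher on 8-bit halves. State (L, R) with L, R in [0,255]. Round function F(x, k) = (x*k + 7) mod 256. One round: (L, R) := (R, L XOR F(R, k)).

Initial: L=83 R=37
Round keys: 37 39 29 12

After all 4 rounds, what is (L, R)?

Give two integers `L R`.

Round 1 (k=37): L=37 R=51
Round 2 (k=39): L=51 R=233
Round 3 (k=29): L=233 R=95
Round 4 (k=12): L=95 R=146

Answer: 95 146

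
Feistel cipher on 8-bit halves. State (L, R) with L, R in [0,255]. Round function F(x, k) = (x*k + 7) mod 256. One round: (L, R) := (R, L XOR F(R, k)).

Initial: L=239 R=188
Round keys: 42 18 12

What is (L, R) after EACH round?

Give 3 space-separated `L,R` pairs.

Round 1 (k=42): L=188 R=48
Round 2 (k=18): L=48 R=219
Round 3 (k=12): L=219 R=123

Answer: 188,48 48,219 219,123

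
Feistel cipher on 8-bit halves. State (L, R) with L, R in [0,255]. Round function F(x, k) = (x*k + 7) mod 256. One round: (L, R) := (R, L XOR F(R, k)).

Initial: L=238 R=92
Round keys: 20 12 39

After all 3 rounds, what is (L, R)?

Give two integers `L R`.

Round 1 (k=20): L=92 R=217
Round 2 (k=12): L=217 R=111
Round 3 (k=39): L=111 R=41

Answer: 111 41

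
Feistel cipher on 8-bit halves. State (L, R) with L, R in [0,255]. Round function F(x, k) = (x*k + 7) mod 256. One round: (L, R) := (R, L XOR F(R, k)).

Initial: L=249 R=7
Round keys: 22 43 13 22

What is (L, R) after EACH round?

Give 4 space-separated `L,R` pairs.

Round 1 (k=22): L=7 R=88
Round 2 (k=43): L=88 R=200
Round 3 (k=13): L=200 R=119
Round 4 (k=22): L=119 R=137

Answer: 7,88 88,200 200,119 119,137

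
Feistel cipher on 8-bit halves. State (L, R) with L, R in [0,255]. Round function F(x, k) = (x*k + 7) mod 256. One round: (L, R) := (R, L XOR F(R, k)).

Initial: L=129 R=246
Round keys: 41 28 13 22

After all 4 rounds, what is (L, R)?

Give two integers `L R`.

Round 1 (k=41): L=246 R=236
Round 2 (k=28): L=236 R=33
Round 3 (k=13): L=33 R=88
Round 4 (k=22): L=88 R=182

Answer: 88 182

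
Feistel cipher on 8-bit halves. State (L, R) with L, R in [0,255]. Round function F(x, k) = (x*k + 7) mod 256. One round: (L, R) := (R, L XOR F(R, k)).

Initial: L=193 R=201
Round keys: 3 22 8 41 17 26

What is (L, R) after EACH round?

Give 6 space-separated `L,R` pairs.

Round 1 (k=3): L=201 R=163
Round 2 (k=22): L=163 R=192
Round 3 (k=8): L=192 R=164
Round 4 (k=41): L=164 R=139
Round 5 (k=17): L=139 R=230
Round 6 (k=26): L=230 R=232

Answer: 201,163 163,192 192,164 164,139 139,230 230,232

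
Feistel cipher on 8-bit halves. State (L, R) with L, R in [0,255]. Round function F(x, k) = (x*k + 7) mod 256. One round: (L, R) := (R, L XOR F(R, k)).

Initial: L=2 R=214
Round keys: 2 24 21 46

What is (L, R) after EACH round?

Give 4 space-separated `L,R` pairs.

Answer: 214,177 177,73 73,181 181,196

Derivation:
Round 1 (k=2): L=214 R=177
Round 2 (k=24): L=177 R=73
Round 3 (k=21): L=73 R=181
Round 4 (k=46): L=181 R=196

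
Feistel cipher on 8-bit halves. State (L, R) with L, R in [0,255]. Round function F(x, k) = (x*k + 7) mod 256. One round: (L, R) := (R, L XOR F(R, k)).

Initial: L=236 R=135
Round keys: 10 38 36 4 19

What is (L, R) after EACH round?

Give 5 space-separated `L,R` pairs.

Round 1 (k=10): L=135 R=161
Round 2 (k=38): L=161 R=106
Round 3 (k=36): L=106 R=78
Round 4 (k=4): L=78 R=85
Round 5 (k=19): L=85 R=24

Answer: 135,161 161,106 106,78 78,85 85,24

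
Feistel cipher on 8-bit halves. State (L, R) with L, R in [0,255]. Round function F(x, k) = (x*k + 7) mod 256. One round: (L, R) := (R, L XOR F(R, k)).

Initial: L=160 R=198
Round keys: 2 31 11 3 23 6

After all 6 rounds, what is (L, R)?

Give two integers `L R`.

Round 1 (k=2): L=198 R=51
Round 2 (k=31): L=51 R=242
Round 3 (k=11): L=242 R=94
Round 4 (k=3): L=94 R=211
Round 5 (k=23): L=211 R=162
Round 6 (k=6): L=162 R=0

Answer: 162 0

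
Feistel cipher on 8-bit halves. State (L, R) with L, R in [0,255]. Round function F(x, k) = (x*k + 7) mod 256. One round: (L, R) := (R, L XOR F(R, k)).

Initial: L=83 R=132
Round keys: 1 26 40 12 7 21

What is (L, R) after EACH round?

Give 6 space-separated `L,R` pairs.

Round 1 (k=1): L=132 R=216
Round 2 (k=26): L=216 R=115
Round 3 (k=40): L=115 R=39
Round 4 (k=12): L=39 R=168
Round 5 (k=7): L=168 R=184
Round 6 (k=21): L=184 R=183

Answer: 132,216 216,115 115,39 39,168 168,184 184,183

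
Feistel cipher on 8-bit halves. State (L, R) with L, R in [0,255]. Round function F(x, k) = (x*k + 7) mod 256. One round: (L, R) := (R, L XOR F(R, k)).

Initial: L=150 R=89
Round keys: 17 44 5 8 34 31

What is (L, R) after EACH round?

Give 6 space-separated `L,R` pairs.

Round 1 (k=17): L=89 R=102
Round 2 (k=44): L=102 R=214
Round 3 (k=5): L=214 R=83
Round 4 (k=8): L=83 R=73
Round 5 (k=34): L=73 R=234
Round 6 (k=31): L=234 R=20

Answer: 89,102 102,214 214,83 83,73 73,234 234,20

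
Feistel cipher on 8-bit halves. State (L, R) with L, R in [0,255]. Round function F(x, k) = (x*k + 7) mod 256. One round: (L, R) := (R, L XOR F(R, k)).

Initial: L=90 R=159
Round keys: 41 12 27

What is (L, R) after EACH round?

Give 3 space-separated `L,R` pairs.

Round 1 (k=41): L=159 R=36
Round 2 (k=12): L=36 R=40
Round 3 (k=27): L=40 R=27

Answer: 159,36 36,40 40,27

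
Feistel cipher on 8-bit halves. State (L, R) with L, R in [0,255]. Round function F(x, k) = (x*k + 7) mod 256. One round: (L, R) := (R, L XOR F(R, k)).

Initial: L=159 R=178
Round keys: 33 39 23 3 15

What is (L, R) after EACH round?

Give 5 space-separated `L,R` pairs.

Answer: 178,102 102,35 35,74 74,198 198,235

Derivation:
Round 1 (k=33): L=178 R=102
Round 2 (k=39): L=102 R=35
Round 3 (k=23): L=35 R=74
Round 4 (k=3): L=74 R=198
Round 5 (k=15): L=198 R=235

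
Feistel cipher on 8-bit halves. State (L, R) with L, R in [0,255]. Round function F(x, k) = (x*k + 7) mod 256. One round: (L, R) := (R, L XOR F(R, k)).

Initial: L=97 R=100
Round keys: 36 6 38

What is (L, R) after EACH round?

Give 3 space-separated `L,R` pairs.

Round 1 (k=36): L=100 R=118
Round 2 (k=6): L=118 R=175
Round 3 (k=38): L=175 R=119

Answer: 100,118 118,175 175,119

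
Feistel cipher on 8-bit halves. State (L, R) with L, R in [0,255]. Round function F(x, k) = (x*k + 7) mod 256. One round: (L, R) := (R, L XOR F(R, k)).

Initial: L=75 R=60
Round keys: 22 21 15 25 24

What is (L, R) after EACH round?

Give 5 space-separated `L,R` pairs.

Answer: 60,100 100,7 7,20 20,252 252,179

Derivation:
Round 1 (k=22): L=60 R=100
Round 2 (k=21): L=100 R=7
Round 3 (k=15): L=7 R=20
Round 4 (k=25): L=20 R=252
Round 5 (k=24): L=252 R=179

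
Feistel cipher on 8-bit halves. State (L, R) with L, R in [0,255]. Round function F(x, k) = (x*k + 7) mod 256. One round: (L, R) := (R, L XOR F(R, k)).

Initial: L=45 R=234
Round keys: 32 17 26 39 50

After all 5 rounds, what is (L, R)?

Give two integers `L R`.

Round 1 (k=32): L=234 R=106
Round 2 (k=17): L=106 R=251
Round 3 (k=26): L=251 R=239
Round 4 (k=39): L=239 R=139
Round 5 (k=50): L=139 R=194

Answer: 139 194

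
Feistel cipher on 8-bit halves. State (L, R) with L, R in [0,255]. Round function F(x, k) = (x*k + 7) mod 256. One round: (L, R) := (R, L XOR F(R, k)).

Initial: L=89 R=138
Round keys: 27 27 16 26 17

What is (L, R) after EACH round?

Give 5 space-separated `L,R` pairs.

Answer: 138,204 204,1 1,219 219,68 68,80

Derivation:
Round 1 (k=27): L=138 R=204
Round 2 (k=27): L=204 R=1
Round 3 (k=16): L=1 R=219
Round 4 (k=26): L=219 R=68
Round 5 (k=17): L=68 R=80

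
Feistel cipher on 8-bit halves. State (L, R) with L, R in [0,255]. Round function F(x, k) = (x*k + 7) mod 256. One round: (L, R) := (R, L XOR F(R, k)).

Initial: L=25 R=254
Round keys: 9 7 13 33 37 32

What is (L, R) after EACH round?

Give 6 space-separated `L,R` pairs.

Answer: 254,236 236,133 133,36 36,46 46,137 137,9

Derivation:
Round 1 (k=9): L=254 R=236
Round 2 (k=7): L=236 R=133
Round 3 (k=13): L=133 R=36
Round 4 (k=33): L=36 R=46
Round 5 (k=37): L=46 R=137
Round 6 (k=32): L=137 R=9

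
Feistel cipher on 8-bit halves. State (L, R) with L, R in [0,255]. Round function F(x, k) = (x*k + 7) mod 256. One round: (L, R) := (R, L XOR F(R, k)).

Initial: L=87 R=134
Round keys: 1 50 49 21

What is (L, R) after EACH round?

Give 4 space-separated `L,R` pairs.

Round 1 (k=1): L=134 R=218
Round 2 (k=50): L=218 R=29
Round 3 (k=49): L=29 R=78
Round 4 (k=21): L=78 R=112

Answer: 134,218 218,29 29,78 78,112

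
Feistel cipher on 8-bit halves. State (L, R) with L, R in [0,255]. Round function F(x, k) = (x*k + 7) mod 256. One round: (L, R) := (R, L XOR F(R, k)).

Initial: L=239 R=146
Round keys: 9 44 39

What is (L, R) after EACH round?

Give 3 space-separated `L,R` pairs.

Answer: 146,198 198,157 157,52

Derivation:
Round 1 (k=9): L=146 R=198
Round 2 (k=44): L=198 R=157
Round 3 (k=39): L=157 R=52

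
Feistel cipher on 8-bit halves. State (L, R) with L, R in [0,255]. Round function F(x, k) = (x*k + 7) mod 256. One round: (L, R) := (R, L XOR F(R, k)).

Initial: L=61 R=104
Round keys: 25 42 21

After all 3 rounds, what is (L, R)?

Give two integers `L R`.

Round 1 (k=25): L=104 R=18
Round 2 (k=42): L=18 R=147
Round 3 (k=21): L=147 R=4

Answer: 147 4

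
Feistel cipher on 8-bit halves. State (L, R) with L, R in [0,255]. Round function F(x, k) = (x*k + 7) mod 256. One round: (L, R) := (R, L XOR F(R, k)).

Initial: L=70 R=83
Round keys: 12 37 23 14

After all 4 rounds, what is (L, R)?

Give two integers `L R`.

Answer: 153 62

Derivation:
Round 1 (k=12): L=83 R=173
Round 2 (k=37): L=173 R=91
Round 3 (k=23): L=91 R=153
Round 4 (k=14): L=153 R=62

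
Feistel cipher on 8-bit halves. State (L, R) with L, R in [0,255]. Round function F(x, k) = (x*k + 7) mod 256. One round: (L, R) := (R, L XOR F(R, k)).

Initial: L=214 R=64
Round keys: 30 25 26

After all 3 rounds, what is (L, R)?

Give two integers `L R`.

Round 1 (k=30): L=64 R=81
Round 2 (k=25): L=81 R=176
Round 3 (k=26): L=176 R=182

Answer: 176 182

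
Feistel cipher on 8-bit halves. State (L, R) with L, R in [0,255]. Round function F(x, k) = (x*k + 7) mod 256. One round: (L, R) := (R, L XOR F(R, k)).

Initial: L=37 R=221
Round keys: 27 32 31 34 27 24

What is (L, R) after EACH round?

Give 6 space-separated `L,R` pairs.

Round 1 (k=27): L=221 R=115
Round 2 (k=32): L=115 R=186
Round 3 (k=31): L=186 R=254
Round 4 (k=34): L=254 R=121
Round 5 (k=27): L=121 R=52
Round 6 (k=24): L=52 R=158

Answer: 221,115 115,186 186,254 254,121 121,52 52,158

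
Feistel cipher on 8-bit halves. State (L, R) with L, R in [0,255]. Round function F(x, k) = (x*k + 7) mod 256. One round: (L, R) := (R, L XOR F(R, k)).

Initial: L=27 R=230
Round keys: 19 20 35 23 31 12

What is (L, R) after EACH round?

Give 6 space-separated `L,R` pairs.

Answer: 230,2 2,201 201,128 128,78 78,249 249,253

Derivation:
Round 1 (k=19): L=230 R=2
Round 2 (k=20): L=2 R=201
Round 3 (k=35): L=201 R=128
Round 4 (k=23): L=128 R=78
Round 5 (k=31): L=78 R=249
Round 6 (k=12): L=249 R=253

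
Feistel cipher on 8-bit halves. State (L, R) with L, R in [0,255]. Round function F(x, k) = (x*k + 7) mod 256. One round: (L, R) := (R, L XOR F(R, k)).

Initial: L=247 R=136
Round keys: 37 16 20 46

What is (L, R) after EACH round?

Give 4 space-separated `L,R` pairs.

Answer: 136,88 88,15 15,107 107,78

Derivation:
Round 1 (k=37): L=136 R=88
Round 2 (k=16): L=88 R=15
Round 3 (k=20): L=15 R=107
Round 4 (k=46): L=107 R=78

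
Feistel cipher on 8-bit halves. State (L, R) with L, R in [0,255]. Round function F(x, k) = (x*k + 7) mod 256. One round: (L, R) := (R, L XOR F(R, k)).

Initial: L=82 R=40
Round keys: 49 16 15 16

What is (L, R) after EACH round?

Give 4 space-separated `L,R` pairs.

Answer: 40,253 253,255 255,5 5,168

Derivation:
Round 1 (k=49): L=40 R=253
Round 2 (k=16): L=253 R=255
Round 3 (k=15): L=255 R=5
Round 4 (k=16): L=5 R=168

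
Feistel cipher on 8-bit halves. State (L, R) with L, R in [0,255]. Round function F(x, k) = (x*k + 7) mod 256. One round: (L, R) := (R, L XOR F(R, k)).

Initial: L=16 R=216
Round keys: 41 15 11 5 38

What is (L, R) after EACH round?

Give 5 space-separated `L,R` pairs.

Answer: 216,143 143,176 176,24 24,207 207,217

Derivation:
Round 1 (k=41): L=216 R=143
Round 2 (k=15): L=143 R=176
Round 3 (k=11): L=176 R=24
Round 4 (k=5): L=24 R=207
Round 5 (k=38): L=207 R=217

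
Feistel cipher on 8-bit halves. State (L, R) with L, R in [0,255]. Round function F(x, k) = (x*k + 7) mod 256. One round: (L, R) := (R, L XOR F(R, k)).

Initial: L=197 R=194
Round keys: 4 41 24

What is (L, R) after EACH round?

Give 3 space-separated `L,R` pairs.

Answer: 194,202 202,163 163,133

Derivation:
Round 1 (k=4): L=194 R=202
Round 2 (k=41): L=202 R=163
Round 3 (k=24): L=163 R=133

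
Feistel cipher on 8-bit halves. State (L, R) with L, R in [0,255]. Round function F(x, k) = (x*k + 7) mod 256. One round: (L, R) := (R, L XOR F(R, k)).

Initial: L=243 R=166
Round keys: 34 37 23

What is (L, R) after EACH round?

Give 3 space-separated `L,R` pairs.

Answer: 166,224 224,193 193,190

Derivation:
Round 1 (k=34): L=166 R=224
Round 2 (k=37): L=224 R=193
Round 3 (k=23): L=193 R=190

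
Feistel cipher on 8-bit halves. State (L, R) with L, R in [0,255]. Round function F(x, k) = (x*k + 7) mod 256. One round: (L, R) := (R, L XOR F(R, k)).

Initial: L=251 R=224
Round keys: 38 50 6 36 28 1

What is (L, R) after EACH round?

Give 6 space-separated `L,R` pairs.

Answer: 224,188 188,95 95,253 253,196 196,138 138,85

Derivation:
Round 1 (k=38): L=224 R=188
Round 2 (k=50): L=188 R=95
Round 3 (k=6): L=95 R=253
Round 4 (k=36): L=253 R=196
Round 5 (k=28): L=196 R=138
Round 6 (k=1): L=138 R=85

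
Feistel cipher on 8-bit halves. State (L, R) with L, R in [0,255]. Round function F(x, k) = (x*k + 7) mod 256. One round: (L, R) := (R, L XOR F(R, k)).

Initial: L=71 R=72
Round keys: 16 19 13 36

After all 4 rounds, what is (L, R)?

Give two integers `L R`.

Round 1 (k=16): L=72 R=192
Round 2 (k=19): L=192 R=15
Round 3 (k=13): L=15 R=10
Round 4 (k=36): L=10 R=96

Answer: 10 96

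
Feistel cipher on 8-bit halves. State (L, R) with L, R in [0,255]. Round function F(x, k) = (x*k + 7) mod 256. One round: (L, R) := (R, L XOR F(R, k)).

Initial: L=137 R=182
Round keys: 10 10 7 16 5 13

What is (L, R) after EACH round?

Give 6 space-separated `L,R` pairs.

Answer: 182,170 170,29 29,120 120,154 154,113 113,94

Derivation:
Round 1 (k=10): L=182 R=170
Round 2 (k=10): L=170 R=29
Round 3 (k=7): L=29 R=120
Round 4 (k=16): L=120 R=154
Round 5 (k=5): L=154 R=113
Round 6 (k=13): L=113 R=94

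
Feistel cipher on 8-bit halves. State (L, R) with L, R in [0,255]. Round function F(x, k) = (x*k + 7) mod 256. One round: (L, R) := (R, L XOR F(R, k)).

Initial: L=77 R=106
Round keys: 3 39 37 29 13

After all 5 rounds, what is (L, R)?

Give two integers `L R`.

Answer: 170 241

Derivation:
Round 1 (k=3): L=106 R=8
Round 2 (k=39): L=8 R=85
Round 3 (k=37): L=85 R=88
Round 4 (k=29): L=88 R=170
Round 5 (k=13): L=170 R=241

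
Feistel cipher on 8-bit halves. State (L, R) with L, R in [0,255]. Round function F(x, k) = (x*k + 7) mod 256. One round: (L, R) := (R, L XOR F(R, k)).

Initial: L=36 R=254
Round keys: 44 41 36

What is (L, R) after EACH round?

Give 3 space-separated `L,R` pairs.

Answer: 254,139 139,180 180,220

Derivation:
Round 1 (k=44): L=254 R=139
Round 2 (k=41): L=139 R=180
Round 3 (k=36): L=180 R=220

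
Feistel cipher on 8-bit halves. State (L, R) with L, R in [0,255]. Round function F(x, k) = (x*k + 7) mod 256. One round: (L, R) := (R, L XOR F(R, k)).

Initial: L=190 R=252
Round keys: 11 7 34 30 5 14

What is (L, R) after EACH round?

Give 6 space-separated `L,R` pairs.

Answer: 252,101 101,54 54,86 86,45 45,190 190,70

Derivation:
Round 1 (k=11): L=252 R=101
Round 2 (k=7): L=101 R=54
Round 3 (k=34): L=54 R=86
Round 4 (k=30): L=86 R=45
Round 5 (k=5): L=45 R=190
Round 6 (k=14): L=190 R=70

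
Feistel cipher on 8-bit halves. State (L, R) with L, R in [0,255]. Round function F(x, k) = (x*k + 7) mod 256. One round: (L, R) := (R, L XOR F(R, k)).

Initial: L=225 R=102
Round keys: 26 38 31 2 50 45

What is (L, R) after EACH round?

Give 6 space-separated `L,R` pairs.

Round 1 (k=26): L=102 R=130
Round 2 (k=38): L=130 R=53
Round 3 (k=31): L=53 R=240
Round 4 (k=2): L=240 R=210
Round 5 (k=50): L=210 R=251
Round 6 (k=45): L=251 R=244

Answer: 102,130 130,53 53,240 240,210 210,251 251,244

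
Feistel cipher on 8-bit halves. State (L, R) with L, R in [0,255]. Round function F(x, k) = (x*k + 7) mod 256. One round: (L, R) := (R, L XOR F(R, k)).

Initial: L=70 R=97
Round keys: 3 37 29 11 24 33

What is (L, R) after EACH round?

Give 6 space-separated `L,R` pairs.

Round 1 (k=3): L=97 R=108
Round 2 (k=37): L=108 R=194
Round 3 (k=29): L=194 R=109
Round 4 (k=11): L=109 R=116
Round 5 (k=24): L=116 R=138
Round 6 (k=33): L=138 R=165

Answer: 97,108 108,194 194,109 109,116 116,138 138,165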